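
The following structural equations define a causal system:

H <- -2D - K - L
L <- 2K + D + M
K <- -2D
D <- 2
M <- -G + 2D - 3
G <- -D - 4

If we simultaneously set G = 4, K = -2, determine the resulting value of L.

Under do(G = 4, K = -2), each intervened variable's structural equation is replaced by its fixed value.
M = -G + 2D - 3  [with G=4, D=2]  = -3
L = 2K + D + M  [with K=-2, D=2, M=-3]  = -5

-5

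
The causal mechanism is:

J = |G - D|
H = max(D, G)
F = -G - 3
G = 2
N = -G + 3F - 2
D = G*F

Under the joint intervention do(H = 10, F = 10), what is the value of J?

18

The joint intervention fixes H = 10, F = 10, removing each variable's own equation.
D = G*F  [with G=2, F=10]  = 20
J = |G - D|  [with G=2, D=20]  = 18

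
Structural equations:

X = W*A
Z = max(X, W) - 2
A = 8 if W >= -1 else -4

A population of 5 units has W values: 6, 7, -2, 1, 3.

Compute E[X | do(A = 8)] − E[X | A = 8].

do(A=8) breaks A's dependence on W. With A=8 fixed, X across the units is 48, 56, -16, 8, 24, mean 24.
Conditioning on A=8 selects the 4 unit(s) with W ∈ {6, 7, 1, 3}. Their X values: 48, 56, 8, 24. Mean = 34.
Difference = 24 − 34 = -10.

-10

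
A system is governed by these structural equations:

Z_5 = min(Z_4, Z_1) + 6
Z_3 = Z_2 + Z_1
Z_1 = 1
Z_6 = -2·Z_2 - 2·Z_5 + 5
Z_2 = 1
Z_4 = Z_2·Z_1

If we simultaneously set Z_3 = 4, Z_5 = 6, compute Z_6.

-9

Setting Z_3 = 4, Z_5 = 6 by intervention discards those variables' equations.
Z_6 = -2·Z_2 - 2·Z_5 + 5  [with Z_2=1, Z_5=6]  = -9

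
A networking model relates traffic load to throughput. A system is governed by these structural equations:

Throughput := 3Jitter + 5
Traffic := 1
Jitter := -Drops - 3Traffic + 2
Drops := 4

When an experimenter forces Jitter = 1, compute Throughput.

The intervention breaks the incoming arrows to Jitter: Jitter := -Drops - 3Traffic + 2 no longer applies, and Jitter = 1.
Throughput = 3Jitter + 5  [with Jitter=1]  = 8

8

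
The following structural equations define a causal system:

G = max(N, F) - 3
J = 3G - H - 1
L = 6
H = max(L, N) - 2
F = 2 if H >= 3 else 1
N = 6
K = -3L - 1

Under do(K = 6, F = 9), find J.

Under do(K = 6, F = 9), each intervened variable's structural equation is replaced by its fixed value.
H = max(L, N) - 2  [with L=6, N=6]  = 4
G = max(N, F) - 3  [with N=6, F=9]  = 6
J = 3G - H - 1  [with G=6, H=4]  = 13

13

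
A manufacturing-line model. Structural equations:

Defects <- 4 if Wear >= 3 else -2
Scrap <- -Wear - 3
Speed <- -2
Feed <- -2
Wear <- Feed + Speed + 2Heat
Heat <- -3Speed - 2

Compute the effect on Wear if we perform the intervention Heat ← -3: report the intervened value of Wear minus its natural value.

The intervention breaks the incoming arrows to Heat: Heat <- -3Speed - 2 no longer applies, and Heat = -3.
Wear = Feed + Speed + 2Heat  [with Feed=-2, Speed=-2, Heat=-3]  = -10
Without intervention: Heat = -3Speed - 2  [with Speed=-2]  = 4; Wear = Feed + Speed + 2Heat  [with Feed=-2, Speed=-2, Heat=4]  = 4.
Change = -10 − 4 = -14.

-14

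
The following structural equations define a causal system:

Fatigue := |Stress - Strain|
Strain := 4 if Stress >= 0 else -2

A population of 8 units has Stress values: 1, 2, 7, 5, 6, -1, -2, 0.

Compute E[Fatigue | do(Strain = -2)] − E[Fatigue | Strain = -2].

do(Strain=-2) breaks Strain's dependence on Stress. With Strain=-2 fixed, Fatigue across the units is 3, 4, 9, 7, 8, 1, 0, 2, mean 4.25.
Conditioning on Strain=-2 selects the 2 unit(s) with Stress ∈ {-1, -2}. Their Fatigue values: 1, 0. Mean = 0.5.
Difference = 4.25 − 0.5 = 3.75.

3.75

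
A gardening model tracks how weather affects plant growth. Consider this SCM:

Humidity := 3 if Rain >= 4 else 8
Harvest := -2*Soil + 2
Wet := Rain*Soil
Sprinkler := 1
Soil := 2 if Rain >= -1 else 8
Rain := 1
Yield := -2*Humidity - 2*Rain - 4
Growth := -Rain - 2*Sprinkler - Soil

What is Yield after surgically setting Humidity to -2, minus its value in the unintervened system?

20

Intervening sets Humidity = -2 and removes its equation (Humidity := 3 if Rain >= 4 else 8).
Yield = -2*Humidity - 2*Rain - 4  [with Humidity=-2, Rain=1]  = -2
Without intervention: Humidity = 3 if Rain >= 4 else 8  [with Rain=1]  = 8; Yield = -2*Humidity - 2*Rain - 4  [with Humidity=8, Rain=1]  = -22.
Change = -2 − (-22) = 20.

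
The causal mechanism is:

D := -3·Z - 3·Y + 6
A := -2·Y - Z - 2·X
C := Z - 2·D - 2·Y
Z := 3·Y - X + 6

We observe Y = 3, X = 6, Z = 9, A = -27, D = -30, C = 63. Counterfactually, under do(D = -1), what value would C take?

The intervention breaks the incoming arrows to D: D := -3·Z - 3·Y + 6 no longer applies, and D = -1.
Z = 3·Y - X + 6  [with Y=3, X=6]  = 9
C = Z - 2·D - 2·Y  [with Z=9, D=-1, Y=3]  = 5

5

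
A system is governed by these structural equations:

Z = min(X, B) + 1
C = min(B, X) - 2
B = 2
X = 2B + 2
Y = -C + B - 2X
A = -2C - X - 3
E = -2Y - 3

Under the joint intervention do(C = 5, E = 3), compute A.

Under do(C = 5, E = 3), each intervened variable's structural equation is replaced by its fixed value.
X = 2B + 2  [with B=2]  = 6
A = -2C - X - 3  [with C=5, X=6]  = -19

-19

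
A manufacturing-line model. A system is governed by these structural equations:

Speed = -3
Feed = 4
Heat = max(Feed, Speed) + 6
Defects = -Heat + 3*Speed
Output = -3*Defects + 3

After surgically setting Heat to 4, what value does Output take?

do(Heat=4) replaces the equation Heat = max(Feed, Speed) + 6 with the constant Heat = 4.
Defects = -Heat + 3*Speed  [with Heat=4, Speed=-3]  = -13
Output = -3*Defects + 3  [with Defects=-13]  = 42

42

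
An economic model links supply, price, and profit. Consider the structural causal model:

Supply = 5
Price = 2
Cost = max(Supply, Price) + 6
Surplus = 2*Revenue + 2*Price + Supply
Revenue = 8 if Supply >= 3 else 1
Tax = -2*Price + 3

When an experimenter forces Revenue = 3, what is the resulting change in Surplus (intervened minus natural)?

-10

Under do(Revenue=3), the mechanism Revenue = 8 if Supply >= 3 else 1 is discarded; Revenue is fixed at 3.
Surplus = 2*Revenue + 2*Price + Supply  [with Revenue=3, Price=2, Supply=5]  = 15
Without intervention: Revenue = 8 if Supply >= 3 else 1  [with Supply=5]  = 8; Surplus = 2*Revenue + 2*Price + Supply  [with Revenue=8, Price=2, Supply=5]  = 25.
Change = 15 − 25 = -10.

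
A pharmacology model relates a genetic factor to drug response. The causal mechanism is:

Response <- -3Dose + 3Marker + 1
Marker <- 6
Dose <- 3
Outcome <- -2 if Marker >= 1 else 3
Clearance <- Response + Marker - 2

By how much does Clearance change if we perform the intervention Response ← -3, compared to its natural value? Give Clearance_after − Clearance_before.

-13

The intervention breaks the incoming arrows to Response: Response <- -3Dose + 3Marker + 1 no longer applies, and Response = -3.
Clearance = Response + Marker - 2  [with Response=-3, Marker=6]  = 1
Without intervention: Response = -3Dose + 3Marker + 1  [with Dose=3, Marker=6]  = 10; Clearance = Response + Marker - 2  [with Response=10, Marker=6]  = 14.
Change = 1 − 14 = -13.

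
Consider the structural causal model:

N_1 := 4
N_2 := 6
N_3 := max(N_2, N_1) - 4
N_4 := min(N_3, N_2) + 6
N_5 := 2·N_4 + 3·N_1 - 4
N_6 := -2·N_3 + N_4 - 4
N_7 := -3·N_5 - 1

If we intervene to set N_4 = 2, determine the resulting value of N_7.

The intervention breaks the incoming arrows to N_4: N_4 := min(N_3, N_2) + 6 no longer applies, and N_4 = 2.
N_5 = 2·N_4 + 3·N_1 - 4  [with N_4=2, N_1=4]  = 12
N_7 = -3·N_5 - 1  [with N_5=12]  = -37

-37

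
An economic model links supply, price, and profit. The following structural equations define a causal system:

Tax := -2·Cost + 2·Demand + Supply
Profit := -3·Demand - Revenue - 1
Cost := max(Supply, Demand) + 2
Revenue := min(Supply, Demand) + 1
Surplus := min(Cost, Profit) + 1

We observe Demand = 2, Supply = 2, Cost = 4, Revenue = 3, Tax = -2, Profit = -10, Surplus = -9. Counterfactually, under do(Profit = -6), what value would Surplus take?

Intervening sets Profit = -6 and removes its equation (Profit := -3·Demand - Revenue - 1).
Cost = max(Supply, Demand) + 2  [with Supply=2, Demand=2]  = 4
Surplus = min(Cost, Profit) + 1  [with Cost=4, Profit=-6]  = -5

-5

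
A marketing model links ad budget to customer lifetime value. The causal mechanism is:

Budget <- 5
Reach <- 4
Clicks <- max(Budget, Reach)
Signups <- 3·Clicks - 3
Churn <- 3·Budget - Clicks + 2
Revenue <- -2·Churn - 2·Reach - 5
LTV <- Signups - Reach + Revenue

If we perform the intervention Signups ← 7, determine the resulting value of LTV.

The intervention breaks the incoming arrows to Signups: Signups <- 3·Clicks - 3 no longer applies, and Signups = 7.
Clicks = max(Budget, Reach)  [with Budget=5, Reach=4]  = 5
Churn = 3·Budget - Clicks + 2  [with Budget=5, Clicks=5]  = 12
Revenue = -2·Churn - 2·Reach - 5  [with Churn=12, Reach=4]  = -37
LTV = Signups - Reach + Revenue  [with Signups=7, Reach=4, Revenue=-37]  = -34

-34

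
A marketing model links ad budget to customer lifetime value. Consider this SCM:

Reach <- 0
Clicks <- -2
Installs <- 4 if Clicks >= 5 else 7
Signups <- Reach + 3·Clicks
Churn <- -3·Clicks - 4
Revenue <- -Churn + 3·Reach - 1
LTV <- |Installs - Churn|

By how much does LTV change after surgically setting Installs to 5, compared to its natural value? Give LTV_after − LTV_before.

-2

The intervention breaks the incoming arrows to Installs: Installs <- 4 if Clicks >= 5 else 7 no longer applies, and Installs = 5.
Churn = -3·Clicks - 4  [with Clicks=-2]  = 2
LTV = |Installs - Churn|  [with Installs=5, Churn=2]  = 3
Without intervention: Installs = 4 if Clicks >= 5 else 7  [with Clicks=-2]  = 7; Churn = -3·Clicks - 4  [with Clicks=-2]  = 2; LTV = |Installs - Churn|  [with Installs=7, Churn=2]  = 5.
Change = 3 − 5 = -2.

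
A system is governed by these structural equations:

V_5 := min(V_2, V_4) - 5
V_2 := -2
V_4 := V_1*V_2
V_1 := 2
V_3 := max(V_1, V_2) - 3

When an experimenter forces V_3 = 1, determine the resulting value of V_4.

-4

The intervention breaks the incoming arrows to V_3: V_3 := max(V_1, V_2) - 3 no longer applies, and V_3 = 1.
V_4 is not downstream of the intervention, so its value is determined by the original equations.
V_4 = V_1*V_2  [with V_1=2, V_2=-2]  = -4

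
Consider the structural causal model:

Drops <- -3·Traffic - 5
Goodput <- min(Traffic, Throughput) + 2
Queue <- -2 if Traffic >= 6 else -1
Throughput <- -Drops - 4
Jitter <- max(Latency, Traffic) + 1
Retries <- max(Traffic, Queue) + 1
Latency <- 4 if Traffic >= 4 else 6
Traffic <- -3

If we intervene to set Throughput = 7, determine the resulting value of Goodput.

do(Throughput=7) replaces the equation Throughput <- -Drops - 4 with the constant Throughput = 7.
Goodput = min(Traffic, Throughput) + 2  [with Traffic=-3, Throughput=7]  = -1

-1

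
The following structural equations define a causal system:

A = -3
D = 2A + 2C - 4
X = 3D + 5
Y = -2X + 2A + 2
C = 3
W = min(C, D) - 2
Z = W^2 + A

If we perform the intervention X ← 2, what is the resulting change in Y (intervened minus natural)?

Intervening sets X = 2 and removes its equation (X = 3D + 5).
Y = -2X + 2A + 2  [with X=2, A=-3]  = -8
Without intervention: D = 2A + 2C - 4  [with A=-3, C=3]  = -4; X = 3D + 5  [with D=-4]  = -7; Y = -2X + 2A + 2  [with X=-7, A=-3]  = 10.
Change = -8 − 10 = -18.

-18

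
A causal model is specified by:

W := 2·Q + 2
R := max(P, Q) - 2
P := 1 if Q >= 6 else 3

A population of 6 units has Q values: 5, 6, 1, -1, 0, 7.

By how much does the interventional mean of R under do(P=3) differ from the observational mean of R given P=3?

1

Every unit gets P=3 under the intervention. R values become 3, 4, 1, 1, 1, 5; E[R|do(P=3)] = 2.5.
Conditioning on P=3 selects the 4 unit(s) with Q ∈ {5, 1, -1, 0}. Their R values: 3, 1, 1, 1. Mean = 1.5.
Difference = 2.5 − 1.5 = 1.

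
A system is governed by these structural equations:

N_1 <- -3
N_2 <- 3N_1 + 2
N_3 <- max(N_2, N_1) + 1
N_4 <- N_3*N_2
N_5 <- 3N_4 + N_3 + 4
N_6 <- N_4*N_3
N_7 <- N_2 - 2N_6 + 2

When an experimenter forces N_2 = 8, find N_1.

Under do(N_2=8), the mechanism N_2 <- 3N_1 + 2 is discarded; N_2 is fixed at 8.
N_1 is not downstream of the intervention, so its value is determined by the original equations.

-3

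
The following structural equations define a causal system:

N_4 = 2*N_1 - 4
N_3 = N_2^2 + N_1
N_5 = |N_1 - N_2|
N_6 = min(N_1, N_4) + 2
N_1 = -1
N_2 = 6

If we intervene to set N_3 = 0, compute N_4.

-6

The intervention breaks the incoming arrows to N_3: N_3 = N_2^2 + N_1 no longer applies, and N_3 = 0.
N_4 is not downstream of the intervention, so its value is determined by the original equations.
N_4 = 2*N_1 - 4  [with N_1=-1]  = -6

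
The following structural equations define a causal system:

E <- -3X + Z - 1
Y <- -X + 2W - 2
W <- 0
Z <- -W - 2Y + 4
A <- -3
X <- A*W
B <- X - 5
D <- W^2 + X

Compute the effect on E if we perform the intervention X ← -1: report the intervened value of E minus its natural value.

The intervention breaks the incoming arrows to X: X <- A*W no longer applies, and X = -1.
Y = -X + 2W - 2  [with X=-1, W=0]  = -1
Z = -W - 2Y + 4  [with W=0, Y=-1]  = 6
E = -3X + Z - 1  [with X=-1, Z=6]  = 8
Without intervention: X = A*W  [with A=-3, W=0]  = 0; Y = -X + 2W - 2  [with X=0, W=0]  = -2; Z = -W - 2Y + 4  [with W=0, Y=-2]  = 8; E = -3X + Z - 1  [with X=0, Z=8]  = 7.
Change = 8 − 7 = 1.

1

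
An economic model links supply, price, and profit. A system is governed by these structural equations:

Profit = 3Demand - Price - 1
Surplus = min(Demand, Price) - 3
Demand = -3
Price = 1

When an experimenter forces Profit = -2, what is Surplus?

The intervention breaks the incoming arrows to Profit: Profit = 3Demand - Price - 1 no longer applies, and Profit = -2.
Surplus is not downstream of the intervention, so its value is determined by the original equations.
Surplus = min(Demand, Price) - 3  [with Demand=-3, Price=1]  = -6

-6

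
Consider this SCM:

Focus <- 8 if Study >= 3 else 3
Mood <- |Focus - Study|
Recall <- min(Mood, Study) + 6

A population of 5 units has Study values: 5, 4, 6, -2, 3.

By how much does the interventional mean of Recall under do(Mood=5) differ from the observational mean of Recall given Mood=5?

2.5

do(Mood=5) breaks Mood's dependence on Study. With Mood=5 fixed, Recall across the units is 11, 10, 11, 4, 9, mean 9.
E[Recall|Mood=5] averages over only the 2 units with Mood=5 (Study = -2, 3): Recall = 4, 9, mean 6.5.
Difference = 9 − 6.5 = 2.5.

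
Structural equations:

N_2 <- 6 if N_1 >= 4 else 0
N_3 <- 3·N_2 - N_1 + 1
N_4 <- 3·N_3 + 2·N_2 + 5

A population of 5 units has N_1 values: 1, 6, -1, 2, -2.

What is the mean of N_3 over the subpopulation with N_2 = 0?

E[N_3|N_2=0] averages over only the 4 units with N_2=0 (N_1 = 1, -1, 2, -2): N_3 = 0, 2, -1, 3, mean 1.

1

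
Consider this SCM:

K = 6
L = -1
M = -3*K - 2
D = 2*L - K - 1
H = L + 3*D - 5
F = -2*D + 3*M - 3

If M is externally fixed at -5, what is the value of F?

Intervening sets M = -5 and removes its equation (M = -3*K - 2).
D = 2*L - K - 1  [with L=-1, K=6]  = -9
F = -2*D + 3*M - 3  [with D=-9, M=-5]  = 0

0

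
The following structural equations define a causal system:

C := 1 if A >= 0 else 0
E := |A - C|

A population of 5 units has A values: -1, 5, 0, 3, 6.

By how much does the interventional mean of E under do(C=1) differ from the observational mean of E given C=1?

-0.2

The intervention sets C=1 in all 5 units regardless of A. Recomputing E per unit gives 2, 4, 1, 2, 5; average 2.8.
Conditioning on C=1 selects the 4 unit(s) with A ∈ {5, 0, 3, 6}. Their E values: 4, 1, 2, 5. Mean = 3.
Difference = 2.8 − 3 = -0.2.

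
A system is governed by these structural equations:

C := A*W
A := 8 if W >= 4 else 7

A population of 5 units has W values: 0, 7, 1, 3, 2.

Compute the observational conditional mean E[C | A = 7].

Conditioning on A=7 selects the 4 unit(s) with W ∈ {0, 1, 3, 2}. Their C values: 0, 7, 21, 14. Mean = 10.5.

10.5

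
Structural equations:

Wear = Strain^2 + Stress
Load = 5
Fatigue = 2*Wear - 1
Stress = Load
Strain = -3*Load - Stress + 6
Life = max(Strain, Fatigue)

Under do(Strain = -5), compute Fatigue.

do(Strain=-5) replaces the equation Strain = -3*Load - Stress + 6 with the constant Strain = -5.
Stress = Load  [with Load=5]  = 5
Wear = Strain^2 + Stress  [with Strain=-5, Stress=5]  = 30
Fatigue = 2*Wear - 1  [with Wear=30]  = 59

59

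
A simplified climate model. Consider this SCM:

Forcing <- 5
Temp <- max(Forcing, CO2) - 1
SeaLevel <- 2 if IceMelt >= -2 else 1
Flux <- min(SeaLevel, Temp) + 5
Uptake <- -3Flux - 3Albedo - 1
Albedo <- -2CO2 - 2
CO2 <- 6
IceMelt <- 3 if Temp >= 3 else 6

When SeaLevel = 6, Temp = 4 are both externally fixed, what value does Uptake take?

14

Setting SeaLevel = 6, Temp = 4 by intervention discards those variables' equations.
Albedo = -2CO2 - 2  [with CO2=6]  = -14
Flux = min(SeaLevel, Temp) + 5  [with SeaLevel=6, Temp=4]  = 9
Uptake = -3Flux - 3Albedo - 1  [with Flux=9, Albedo=-14]  = 14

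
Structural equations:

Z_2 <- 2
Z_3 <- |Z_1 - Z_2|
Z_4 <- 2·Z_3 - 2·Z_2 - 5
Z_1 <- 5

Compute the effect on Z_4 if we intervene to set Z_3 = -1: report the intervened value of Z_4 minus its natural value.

-8

The intervention breaks the incoming arrows to Z_3: Z_3 <- |Z_1 - Z_2| no longer applies, and Z_3 = -1.
Z_4 = 2·Z_3 - 2·Z_2 - 5  [with Z_3=-1, Z_2=2]  = -11
Without intervention: Z_3 = |Z_1 - Z_2|  [with Z_1=5, Z_2=2]  = 3; Z_4 = 2·Z_3 - 2·Z_2 - 5  [with Z_3=3, Z_2=2]  = -3.
Change = -11 − (-3) = -8.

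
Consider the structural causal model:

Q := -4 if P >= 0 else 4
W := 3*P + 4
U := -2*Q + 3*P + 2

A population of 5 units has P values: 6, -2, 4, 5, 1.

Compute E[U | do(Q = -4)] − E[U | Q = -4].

The intervention sets Q=-4 in all 5 units regardless of P. Recomputing U per unit gives 28, 4, 22, 25, 13; average 18.4.
Observing Q=-4 restricts to units where Q's equation naturally yields -4: P ∈ {6, 4, 5, 1}. In that subpopulation U = 28, 22, 25, 13, mean 22.
Difference = 18.4 − 22 = -3.6.

-3.6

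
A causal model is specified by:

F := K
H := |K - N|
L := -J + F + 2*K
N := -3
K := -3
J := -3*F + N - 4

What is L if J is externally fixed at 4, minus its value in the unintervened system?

The intervention breaks the incoming arrows to J: J := -3*F + N - 4 no longer applies, and J = 4.
F = K  [with K=-3]  = -3
L = -J + F + 2*K  [with J=4, F=-3, K=-3]  = -13
Without intervention: F = K  [with K=-3]  = -3; J = -3*F + N - 4  [with F=-3, N=-3]  = 2; L = -J + F + 2*K  [with J=2, F=-3, K=-3]  = -11.
Change = -13 − (-11) = -2.

-2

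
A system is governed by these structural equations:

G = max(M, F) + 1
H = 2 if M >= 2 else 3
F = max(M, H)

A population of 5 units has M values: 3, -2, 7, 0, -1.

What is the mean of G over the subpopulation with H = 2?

6

E[G|H=2] averages over only the 2 units with H=2 (M = 3, 7): G = 4, 8, mean 6.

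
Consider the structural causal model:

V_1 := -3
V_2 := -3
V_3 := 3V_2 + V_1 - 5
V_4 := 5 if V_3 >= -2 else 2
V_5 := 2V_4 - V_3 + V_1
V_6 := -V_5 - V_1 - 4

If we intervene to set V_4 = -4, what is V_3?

Under do(V_4=-4), the mechanism V_4 := 5 if V_3 >= -2 else 2 is discarded; V_4 is fixed at -4.
Since V_3 is not a descendant of the intervened variable, it is unaffected.
V_3 = 3V_2 + V_1 - 5  [with V_2=-3, V_1=-3]  = -17

-17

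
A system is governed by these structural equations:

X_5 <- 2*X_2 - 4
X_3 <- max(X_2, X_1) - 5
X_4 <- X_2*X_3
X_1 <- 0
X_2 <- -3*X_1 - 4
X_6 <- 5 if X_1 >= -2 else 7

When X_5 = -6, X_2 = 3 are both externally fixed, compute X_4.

-6

Setting X_5 = -6, X_2 = 3 by intervention discards those variables' equations.
X_3 = max(X_2, X_1) - 5  [with X_2=3, X_1=0]  = -2
X_4 = X_2*X_3  [with X_2=3, X_3=-2]  = -6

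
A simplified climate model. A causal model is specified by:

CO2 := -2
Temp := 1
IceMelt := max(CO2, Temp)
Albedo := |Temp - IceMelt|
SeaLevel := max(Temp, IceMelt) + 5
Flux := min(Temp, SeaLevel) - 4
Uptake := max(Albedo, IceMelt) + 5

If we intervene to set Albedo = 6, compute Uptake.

The intervention breaks the incoming arrows to Albedo: Albedo := |Temp - IceMelt| no longer applies, and Albedo = 6.
IceMelt = max(CO2, Temp)  [with CO2=-2, Temp=1]  = 1
Uptake = max(Albedo, IceMelt) + 5  [with Albedo=6, IceMelt=1]  = 11

11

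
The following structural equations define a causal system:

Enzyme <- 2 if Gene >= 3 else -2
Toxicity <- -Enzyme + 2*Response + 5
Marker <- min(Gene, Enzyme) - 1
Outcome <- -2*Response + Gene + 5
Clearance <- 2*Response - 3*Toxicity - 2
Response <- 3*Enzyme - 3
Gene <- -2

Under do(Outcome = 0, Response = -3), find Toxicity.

Under do(Outcome = 0, Response = -3), each intervened variable's structural equation is replaced by its fixed value.
Enzyme = 2 if Gene >= 3 else -2  [with Gene=-2]  = -2
Toxicity = -Enzyme + 2*Response + 5  [with Enzyme=-2, Response=-3]  = 1

1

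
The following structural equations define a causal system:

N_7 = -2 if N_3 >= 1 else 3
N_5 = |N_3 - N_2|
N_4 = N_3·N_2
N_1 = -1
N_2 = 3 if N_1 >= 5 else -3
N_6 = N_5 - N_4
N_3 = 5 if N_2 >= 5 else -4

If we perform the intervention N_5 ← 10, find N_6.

-2

The intervention breaks the incoming arrows to N_5: N_5 = |N_3 - N_2| no longer applies, and N_5 = 10.
N_2 = 3 if N_1 >= 5 else -3  [with N_1=-1]  = -3
N_3 = 5 if N_2 >= 5 else -4  [with N_2=-3]  = -4
N_4 = N_3·N_2  [with N_3=-4, N_2=-3]  = 12
N_6 = N_5 - N_4  [with N_5=10, N_4=12]  = -2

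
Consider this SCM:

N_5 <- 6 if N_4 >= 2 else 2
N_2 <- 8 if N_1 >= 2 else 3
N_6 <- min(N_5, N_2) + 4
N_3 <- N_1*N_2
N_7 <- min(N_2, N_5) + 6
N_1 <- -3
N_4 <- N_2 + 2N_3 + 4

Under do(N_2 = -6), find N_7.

Under do(N_2=-6), the mechanism N_2 <- 8 if N_1 >= 2 else 3 is discarded; N_2 is fixed at -6.
N_3 = N_1*N_2  [with N_1=-3, N_2=-6]  = 18
N_4 = N_2 + 2N_3 + 4  [with N_2=-6, N_3=18]  = 34
N_5 = 6 if N_4 >= 2 else 2  [with N_4=34]  = 6
N_7 = min(N_2, N_5) + 6  [with N_2=-6, N_5=6]  = 0

0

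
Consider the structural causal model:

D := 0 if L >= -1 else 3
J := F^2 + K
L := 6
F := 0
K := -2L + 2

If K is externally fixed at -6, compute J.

do(K=-6) replaces the equation K := -2L + 2 with the constant K = -6.
J = F^2 + K  [with F=0, K=-6]  = -6

-6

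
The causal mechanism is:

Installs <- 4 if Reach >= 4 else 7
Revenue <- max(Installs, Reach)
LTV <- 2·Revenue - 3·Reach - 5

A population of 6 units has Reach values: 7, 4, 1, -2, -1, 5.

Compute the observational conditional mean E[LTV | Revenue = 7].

5.25

E[LTV|Revenue=7] averages over only the 4 units with Revenue=7 (Reach = 7, 1, -2, -1): LTV = -12, 6, 15, 12, mean 5.25.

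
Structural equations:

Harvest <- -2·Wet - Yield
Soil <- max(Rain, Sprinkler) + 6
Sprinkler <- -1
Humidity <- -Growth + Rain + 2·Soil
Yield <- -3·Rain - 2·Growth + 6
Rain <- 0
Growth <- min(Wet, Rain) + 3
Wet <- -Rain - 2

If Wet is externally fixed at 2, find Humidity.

Under do(Wet=2), the mechanism Wet <- -Rain - 2 is discarded; Wet is fixed at 2.
Soil = max(Rain, Sprinkler) + 6  [with Rain=0, Sprinkler=-1]  = 6
Growth = min(Wet, Rain) + 3  [with Wet=2, Rain=0]  = 3
Humidity = -Growth + Rain + 2·Soil  [with Growth=3, Rain=0, Soil=6]  = 9

9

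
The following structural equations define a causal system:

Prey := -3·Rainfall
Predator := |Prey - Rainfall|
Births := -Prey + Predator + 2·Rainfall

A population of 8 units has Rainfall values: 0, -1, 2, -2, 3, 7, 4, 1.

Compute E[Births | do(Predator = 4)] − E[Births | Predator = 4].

The intervention sets Predator=4 in all 8 units regardless of Rainfall. Recomputing Births per unit gives 4, -1, 14, -6, 19, 39, 24, 9; average 12.75.
Observing Predator=4 restricts to units where Predator's equation naturally yields 4: Rainfall ∈ {-1, 1}. In that subpopulation Births = -1, 9, mean 4.
Difference = 12.75 − 4 = 8.75.

8.75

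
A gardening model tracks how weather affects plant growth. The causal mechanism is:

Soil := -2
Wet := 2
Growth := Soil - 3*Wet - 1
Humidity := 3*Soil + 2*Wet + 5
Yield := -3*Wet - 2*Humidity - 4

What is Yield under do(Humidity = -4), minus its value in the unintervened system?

Intervening sets Humidity = -4 and removes its equation (Humidity := 3*Soil + 2*Wet + 5).
Yield = -3*Wet - 2*Humidity - 4  [with Wet=2, Humidity=-4]  = -2
Without intervention: Humidity = 3*Soil + 2*Wet + 5  [with Soil=-2, Wet=2]  = 3; Yield = -3*Wet - 2*Humidity - 4  [with Wet=2, Humidity=3]  = -16.
Change = -2 − (-16) = 14.

14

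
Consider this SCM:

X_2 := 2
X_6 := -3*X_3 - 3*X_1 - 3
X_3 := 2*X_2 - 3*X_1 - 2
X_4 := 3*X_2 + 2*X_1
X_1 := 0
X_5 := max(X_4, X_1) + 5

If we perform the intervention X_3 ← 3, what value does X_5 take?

11

do(X_3=3) replaces the equation X_3 := 2*X_2 - 3*X_1 - 2 with the constant X_3 = 3.
X_5 is not downstream of the intervention, so its value is determined by the original equations.
X_4 = 3*X_2 + 2*X_1  [with X_2=2, X_1=0]  = 6
X_5 = max(X_4, X_1) + 5  [with X_4=6, X_1=0]  = 11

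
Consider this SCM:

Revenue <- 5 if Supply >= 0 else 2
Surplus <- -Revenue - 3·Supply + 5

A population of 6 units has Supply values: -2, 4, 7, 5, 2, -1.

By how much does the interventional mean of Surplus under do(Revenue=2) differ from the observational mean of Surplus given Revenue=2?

-12

Under do(Revenue=2), Revenue's equation is replaced by Revenue=2 for every unit. Per-unit Surplus: 9, -9, -18, -12, -3, 6. Mean = -4.5.
E[Surplus|Revenue=2] averages over only the 2 units with Revenue=2 (Supply = -2, -1): Surplus = 9, 6, mean 7.5.
Difference = -4.5 − 7.5 = -12.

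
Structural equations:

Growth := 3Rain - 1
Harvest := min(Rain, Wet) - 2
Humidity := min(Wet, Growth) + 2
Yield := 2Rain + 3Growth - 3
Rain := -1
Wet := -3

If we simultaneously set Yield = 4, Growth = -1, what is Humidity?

Under do(Yield = 4, Growth = -1), each intervened variable's structural equation is replaced by its fixed value.
Humidity = min(Wet, Growth) + 2  [with Wet=-3, Growth=-1]  = -1

-1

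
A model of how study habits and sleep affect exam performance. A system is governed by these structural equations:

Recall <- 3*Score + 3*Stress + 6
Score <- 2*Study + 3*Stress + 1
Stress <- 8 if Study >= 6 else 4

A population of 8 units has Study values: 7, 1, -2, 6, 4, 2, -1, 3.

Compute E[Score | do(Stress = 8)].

30

do(Stress=8) breaks Stress's dependence on Study. With Stress=8 fixed, Score across the units is 39, 27, 21, 37, 33, 29, 23, 31, mean 30.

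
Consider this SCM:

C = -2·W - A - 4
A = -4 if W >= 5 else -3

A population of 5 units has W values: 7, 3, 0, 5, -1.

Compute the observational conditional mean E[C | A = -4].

-12

E[C|A=-4] averages over only the 2 units with A=-4 (W = 7, 5): C = -14, -10, mean -12.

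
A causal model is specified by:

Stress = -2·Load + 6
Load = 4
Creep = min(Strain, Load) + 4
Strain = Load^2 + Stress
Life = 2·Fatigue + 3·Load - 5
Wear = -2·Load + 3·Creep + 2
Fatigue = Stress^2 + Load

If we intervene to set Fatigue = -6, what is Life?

-5

Intervening sets Fatigue = -6 and removes its equation (Fatigue = Stress^2 + Load).
Life = 2·Fatigue + 3·Load - 5  [with Fatigue=-6, Load=4]  = -5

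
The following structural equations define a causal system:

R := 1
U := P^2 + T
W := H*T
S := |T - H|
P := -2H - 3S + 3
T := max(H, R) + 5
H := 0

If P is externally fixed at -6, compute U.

42

Intervening sets P = -6 and removes its equation (P := -2H - 3S + 3).
T = max(H, R) + 5  [with H=0, R=1]  = 6
U = P^2 + T  [with P=-6, T=6]  = 42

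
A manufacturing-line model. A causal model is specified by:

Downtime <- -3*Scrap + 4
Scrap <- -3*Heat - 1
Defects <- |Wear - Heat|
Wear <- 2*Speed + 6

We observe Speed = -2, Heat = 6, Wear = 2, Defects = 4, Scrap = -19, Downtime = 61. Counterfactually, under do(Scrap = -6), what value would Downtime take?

22

The intervention breaks the incoming arrows to Scrap: Scrap <- -3*Heat - 1 no longer applies, and Scrap = -6.
Downtime = -3*Scrap + 4  [with Scrap=-6]  = 22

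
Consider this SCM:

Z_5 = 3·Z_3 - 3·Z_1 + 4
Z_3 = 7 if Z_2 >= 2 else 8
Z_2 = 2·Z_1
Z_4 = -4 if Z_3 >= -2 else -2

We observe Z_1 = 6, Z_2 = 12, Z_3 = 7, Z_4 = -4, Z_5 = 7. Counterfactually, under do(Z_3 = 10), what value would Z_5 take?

do(Z_3=10) replaces the equation Z_3 = 7 if Z_2 >= 2 else 8 with the constant Z_3 = 10.
Z_5 = 3·Z_3 - 3·Z_1 + 4  [with Z_3=10, Z_1=6]  = 16

16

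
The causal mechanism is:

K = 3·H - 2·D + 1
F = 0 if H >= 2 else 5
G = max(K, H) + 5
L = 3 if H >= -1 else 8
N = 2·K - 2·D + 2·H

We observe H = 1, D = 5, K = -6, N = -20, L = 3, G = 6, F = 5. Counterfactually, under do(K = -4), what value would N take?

The intervention breaks the incoming arrows to K: K = 3·H - 2·D + 1 no longer applies, and K = -4.
N = 2·K - 2·D + 2·H  [with K=-4, D=5, H=1]  = -16

-16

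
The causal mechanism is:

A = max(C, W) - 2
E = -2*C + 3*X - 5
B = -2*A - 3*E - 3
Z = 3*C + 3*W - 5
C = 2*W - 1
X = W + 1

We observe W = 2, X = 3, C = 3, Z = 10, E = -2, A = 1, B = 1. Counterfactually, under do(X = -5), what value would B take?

73

Under do(X=-5), the mechanism X = W + 1 is discarded; X is fixed at -5.
C = 2*W - 1  [with W=2]  = 3
E = -2*C + 3*X - 5  [with C=3, X=-5]  = -26
A = max(C, W) - 2  [with C=3, W=2]  = 1
B = -2*A - 3*E - 3  [with A=1, E=-26]  = 73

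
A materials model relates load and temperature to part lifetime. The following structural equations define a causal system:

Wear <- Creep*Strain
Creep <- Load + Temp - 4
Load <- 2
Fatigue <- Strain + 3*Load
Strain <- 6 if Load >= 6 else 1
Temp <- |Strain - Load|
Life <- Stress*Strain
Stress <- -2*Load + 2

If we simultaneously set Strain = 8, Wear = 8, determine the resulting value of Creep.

The joint intervention fixes Strain = 8, Wear = 8, removing each variable's own equation.
Temp = |Strain - Load|  [with Strain=8, Load=2]  = 6
Creep = Load + Temp - 4  [with Load=2, Temp=6]  = 4

4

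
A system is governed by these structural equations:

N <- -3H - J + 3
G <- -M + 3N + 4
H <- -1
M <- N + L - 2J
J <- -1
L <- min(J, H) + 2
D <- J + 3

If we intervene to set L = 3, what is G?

13

The intervention breaks the incoming arrows to L: L <- min(J, H) + 2 no longer applies, and L = 3.
N = -3H - J + 3  [with H=-1, J=-1]  = 7
M = N + L - 2J  [with N=7, L=3, J=-1]  = 12
G = -M + 3N + 4  [with M=12, N=7]  = 13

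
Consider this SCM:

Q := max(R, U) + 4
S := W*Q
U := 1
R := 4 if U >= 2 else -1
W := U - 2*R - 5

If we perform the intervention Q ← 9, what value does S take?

Intervening sets Q = 9 and removes its equation (Q := max(R, U) + 4).
R = 4 if U >= 2 else -1  [with U=1]  = -1
W = U - 2*R - 5  [with U=1, R=-1]  = -2
S = W*Q  [with W=-2, Q=9]  = -18

-18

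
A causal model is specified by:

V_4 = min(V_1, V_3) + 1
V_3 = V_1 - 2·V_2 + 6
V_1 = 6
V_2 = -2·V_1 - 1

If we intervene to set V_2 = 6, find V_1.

Under do(V_2=6), the mechanism V_2 = -2·V_1 - 1 is discarded; V_2 is fixed at 6.
V_1 is not downstream of the intervention, so its value is determined by the original equations.

6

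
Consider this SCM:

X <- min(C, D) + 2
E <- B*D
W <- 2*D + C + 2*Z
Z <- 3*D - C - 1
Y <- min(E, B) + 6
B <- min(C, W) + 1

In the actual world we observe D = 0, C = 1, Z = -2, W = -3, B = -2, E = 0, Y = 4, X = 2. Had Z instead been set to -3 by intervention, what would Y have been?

The intervention breaks the incoming arrows to Z: Z <- 3*D - C - 1 no longer applies, and Z = -3.
W = 2*D + C + 2*Z  [with D=0, C=1, Z=-3]  = -5
B = min(C, W) + 1  [with C=1, W=-5]  = -4
E = B*D  [with B=-4, D=0]  = 0
Y = min(E, B) + 6  [with E=0, B=-4]  = 2

2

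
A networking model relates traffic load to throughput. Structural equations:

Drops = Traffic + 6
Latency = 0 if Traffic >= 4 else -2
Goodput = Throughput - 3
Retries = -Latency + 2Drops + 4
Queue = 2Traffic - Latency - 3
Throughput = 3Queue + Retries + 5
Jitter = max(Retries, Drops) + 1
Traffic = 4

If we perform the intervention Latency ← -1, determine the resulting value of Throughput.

48

Under do(Latency=-1), the mechanism Latency = 0 if Traffic >= 4 else -2 is discarded; Latency is fixed at -1.
Queue = 2Traffic - Latency - 3  [with Traffic=4, Latency=-1]  = 6
Drops = Traffic + 6  [with Traffic=4]  = 10
Retries = -Latency + 2Drops + 4  [with Latency=-1, Drops=10]  = 25
Throughput = 3Queue + Retries + 5  [with Queue=6, Retries=25]  = 48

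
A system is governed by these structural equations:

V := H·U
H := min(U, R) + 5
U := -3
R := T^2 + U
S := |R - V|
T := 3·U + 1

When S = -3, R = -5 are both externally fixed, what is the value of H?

Under do(S = -3, R = -5), each intervened variable's structural equation is replaced by its fixed value.
H = min(U, R) + 5  [with U=-3, R=-5]  = 0

0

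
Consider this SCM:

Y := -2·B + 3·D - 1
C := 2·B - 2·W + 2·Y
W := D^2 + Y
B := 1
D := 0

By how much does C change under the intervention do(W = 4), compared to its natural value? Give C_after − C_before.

Intervening sets W = 4 and removes its equation (W := D^2 + Y).
Y = -2·B + 3·D - 1  [with B=1, D=0]  = -3
C = 2·B - 2·W + 2·Y  [with B=1, W=4, Y=-3]  = -12
Without intervention: Y = -2·B + 3·D - 1  [with B=1, D=0]  = -3; W = D^2 + Y  [with D=0, Y=-3]  = -3; C = 2·B - 2·W + 2·Y  [with B=1, W=-3, Y=-3]  = 2.
Change = -12 − 2 = -14.

-14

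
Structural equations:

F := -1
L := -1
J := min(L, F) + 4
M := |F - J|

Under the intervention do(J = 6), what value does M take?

7

The intervention breaks the incoming arrows to J: J := min(L, F) + 4 no longer applies, and J = 6.
M = |F - J|  [with F=-1, J=6]  = 7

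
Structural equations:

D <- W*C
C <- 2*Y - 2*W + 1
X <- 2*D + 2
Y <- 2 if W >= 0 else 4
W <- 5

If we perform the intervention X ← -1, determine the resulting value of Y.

2

Under do(X=-1), the mechanism X <- 2*D + 2 is discarded; X is fixed at -1.
No directed path runs from X to Y, so Y keeps its natural value.
Y = 2 if W >= 0 else 4  [with W=5]  = 2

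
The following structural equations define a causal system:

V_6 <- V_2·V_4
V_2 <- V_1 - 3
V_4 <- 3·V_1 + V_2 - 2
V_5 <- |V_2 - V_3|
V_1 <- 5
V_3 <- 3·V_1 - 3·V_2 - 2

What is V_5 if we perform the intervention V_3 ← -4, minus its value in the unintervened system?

1

do(V_3=-4) replaces the equation V_3 <- 3·V_1 - 3·V_2 - 2 with the constant V_3 = -4.
V_2 = V_1 - 3  [with V_1=5]  = 2
V_5 = |V_2 - V_3|  [with V_2=2, V_3=-4]  = 6
Without intervention: V_2 = V_1 - 3  [with V_1=5]  = 2; V_3 = 3·V_1 - 3·V_2 - 2  [with V_1=5, V_2=2]  = 7; V_5 = |V_2 - V_3|  [with V_2=2, V_3=7]  = 5.
Change = 6 − 5 = 1.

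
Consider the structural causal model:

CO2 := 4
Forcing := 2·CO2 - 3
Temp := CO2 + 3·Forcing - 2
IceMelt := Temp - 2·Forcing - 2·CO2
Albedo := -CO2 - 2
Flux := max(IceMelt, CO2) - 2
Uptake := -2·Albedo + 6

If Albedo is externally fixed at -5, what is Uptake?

Under do(Albedo=-5), the mechanism Albedo := -CO2 - 2 is discarded; Albedo is fixed at -5.
Uptake = -2·Albedo + 6  [with Albedo=-5]  = 16

16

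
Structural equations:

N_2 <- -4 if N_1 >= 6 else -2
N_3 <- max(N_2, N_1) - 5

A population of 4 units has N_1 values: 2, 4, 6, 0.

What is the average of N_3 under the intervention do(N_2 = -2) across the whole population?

-2

Under do(N_2=-2), N_2's equation is replaced by N_2=-2 for every unit. Per-unit N_3: -3, -1, 1, -5. Mean = -2.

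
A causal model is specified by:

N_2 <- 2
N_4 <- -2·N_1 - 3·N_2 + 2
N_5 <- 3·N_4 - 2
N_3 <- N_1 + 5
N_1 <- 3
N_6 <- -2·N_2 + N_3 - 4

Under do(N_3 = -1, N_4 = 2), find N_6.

Setting N_3 = -1, N_4 = 2 by intervention discards those variables' equations.
N_6 = -2·N_2 + N_3 - 4  [with N_2=2, N_3=-1]  = -9

-9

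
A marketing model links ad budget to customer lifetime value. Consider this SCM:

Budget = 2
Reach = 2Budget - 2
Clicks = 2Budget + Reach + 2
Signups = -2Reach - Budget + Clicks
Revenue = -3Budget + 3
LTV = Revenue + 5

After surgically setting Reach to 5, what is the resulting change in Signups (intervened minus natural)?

-3

Under do(Reach=5), the mechanism Reach = 2Budget - 2 is discarded; Reach is fixed at 5.
Clicks = 2Budget + Reach + 2  [with Budget=2, Reach=5]  = 11
Signups = -2Reach - Budget + Clicks  [with Reach=5, Budget=2, Clicks=11]  = -1
Without intervention: Reach = 2Budget - 2  [with Budget=2]  = 2; Clicks = 2Budget + Reach + 2  [with Budget=2, Reach=2]  = 8; Signups = -2Reach - Budget + Clicks  [with Reach=2, Budget=2, Clicks=8]  = 2.
Change = -1 − 2 = -3.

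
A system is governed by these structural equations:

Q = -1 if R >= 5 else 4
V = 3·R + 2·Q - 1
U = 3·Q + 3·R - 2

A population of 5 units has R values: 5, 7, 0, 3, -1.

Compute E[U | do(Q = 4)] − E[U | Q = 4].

Under do(Q=4), Q's equation is replaced by Q=4 for every unit. Per-unit U: 25, 31, 10, 19, 7. Mean = 18.4.
Observing Q=4 restricts to units where Q's equation naturally yields 4: R ∈ {0, 3, -1}. In that subpopulation U = 10, 19, 7, mean 12.
Difference = 18.4 − 12 = 6.4.

6.4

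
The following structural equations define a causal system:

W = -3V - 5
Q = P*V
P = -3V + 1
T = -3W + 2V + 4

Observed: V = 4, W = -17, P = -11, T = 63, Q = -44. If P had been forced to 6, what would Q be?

do(P=6) replaces the equation P = -3V + 1 with the constant P = 6.
Q = P*V  [with P=6, V=4]  = 24

24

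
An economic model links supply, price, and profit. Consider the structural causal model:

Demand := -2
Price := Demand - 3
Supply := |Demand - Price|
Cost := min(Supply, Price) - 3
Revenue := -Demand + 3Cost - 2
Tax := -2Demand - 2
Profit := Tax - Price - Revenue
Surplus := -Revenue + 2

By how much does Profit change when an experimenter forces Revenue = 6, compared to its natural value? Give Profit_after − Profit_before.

-30

Under do(Revenue=6), the mechanism Revenue := -Demand + 3Cost - 2 is discarded; Revenue is fixed at 6.
Price = Demand - 3  [with Demand=-2]  = -5
Tax = -2Demand - 2  [with Demand=-2]  = 2
Profit = Tax - Price - Revenue  [with Tax=2, Price=-5, Revenue=6]  = 1
Without intervention: Price = Demand - 3  [with Demand=-2]  = -5; Supply = |Demand - Price|  [with Demand=-2, Price=-5]  = 3; Cost = min(Supply, Price) - 3  [with Supply=3, Price=-5]  = -8; Revenue = -Demand + 3Cost - 2  [with Demand=-2, Cost=-8]  = -24; Tax = -2Demand - 2  [with Demand=-2]  = 2; Profit = Tax - Price - Revenue  [with Tax=2, Price=-5, Revenue=-24]  = 31.
Change = 1 − 31 = -30.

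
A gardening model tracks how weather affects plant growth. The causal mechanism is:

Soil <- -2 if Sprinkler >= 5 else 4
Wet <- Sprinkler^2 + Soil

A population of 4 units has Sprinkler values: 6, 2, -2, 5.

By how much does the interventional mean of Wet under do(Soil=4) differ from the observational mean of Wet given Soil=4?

13.25

Every unit gets Soil=4 under the intervention. Wet values become 40, 8, 8, 29; E[Wet|do(Soil=4)] = 21.25.
E[Wet|Soil=4] averages over only the 2 units with Soil=4 (Sprinkler = 2, -2): Wet = 8, 8, mean 8.
Difference = 21.25 − 8 = 13.25.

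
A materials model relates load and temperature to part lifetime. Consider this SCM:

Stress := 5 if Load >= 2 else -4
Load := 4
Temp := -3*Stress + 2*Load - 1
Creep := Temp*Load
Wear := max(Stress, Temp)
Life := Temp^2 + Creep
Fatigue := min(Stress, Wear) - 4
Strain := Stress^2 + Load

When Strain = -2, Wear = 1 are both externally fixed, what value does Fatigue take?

-3

Under do(Strain = -2, Wear = 1), each intervened variable's structural equation is replaced by its fixed value.
Stress = 5 if Load >= 2 else -4  [with Load=4]  = 5
Fatigue = min(Stress, Wear) - 4  [with Stress=5, Wear=1]  = -3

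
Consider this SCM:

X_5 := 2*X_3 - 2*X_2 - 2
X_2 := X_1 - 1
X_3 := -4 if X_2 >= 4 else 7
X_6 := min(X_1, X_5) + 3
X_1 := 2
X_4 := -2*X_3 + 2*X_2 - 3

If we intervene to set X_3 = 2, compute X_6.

The intervention breaks the incoming arrows to X_3: X_3 := -4 if X_2 >= 4 else 7 no longer applies, and X_3 = 2.
X_2 = X_1 - 1  [with X_1=2]  = 1
X_5 = 2*X_3 - 2*X_2 - 2  [with X_3=2, X_2=1]  = 0
X_6 = min(X_1, X_5) + 3  [with X_1=2, X_5=0]  = 3

3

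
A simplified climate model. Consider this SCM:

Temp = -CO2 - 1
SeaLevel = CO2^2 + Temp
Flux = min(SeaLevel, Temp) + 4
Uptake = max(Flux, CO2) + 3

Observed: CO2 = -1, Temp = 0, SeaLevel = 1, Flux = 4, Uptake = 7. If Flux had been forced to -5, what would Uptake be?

Intervening sets Flux = -5 and removes its equation (Flux = min(SeaLevel, Temp) + 4).
Uptake = max(Flux, CO2) + 3  [with Flux=-5, CO2=-1]  = 2

2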